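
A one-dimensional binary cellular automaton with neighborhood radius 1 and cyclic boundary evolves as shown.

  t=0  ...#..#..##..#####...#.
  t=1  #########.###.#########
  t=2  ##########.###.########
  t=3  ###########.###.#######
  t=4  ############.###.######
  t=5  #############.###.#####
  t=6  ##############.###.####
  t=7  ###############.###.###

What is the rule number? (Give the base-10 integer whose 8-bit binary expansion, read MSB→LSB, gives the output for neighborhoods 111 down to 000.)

  [7] ### => #  t=0,i=14
  [6] ##. => #  t=0,i=10
  [5] #.# => #  t=1,i=9
  [4] #.. => #  t=0,i=4
  [3] .## => .  t=0,i=9
  [2] .#. => #  t=0,i=3
  [1] ..# => #  t=0,i=2
  [0] ... => #  t=0,i=0
  bits 11110111 = 247

247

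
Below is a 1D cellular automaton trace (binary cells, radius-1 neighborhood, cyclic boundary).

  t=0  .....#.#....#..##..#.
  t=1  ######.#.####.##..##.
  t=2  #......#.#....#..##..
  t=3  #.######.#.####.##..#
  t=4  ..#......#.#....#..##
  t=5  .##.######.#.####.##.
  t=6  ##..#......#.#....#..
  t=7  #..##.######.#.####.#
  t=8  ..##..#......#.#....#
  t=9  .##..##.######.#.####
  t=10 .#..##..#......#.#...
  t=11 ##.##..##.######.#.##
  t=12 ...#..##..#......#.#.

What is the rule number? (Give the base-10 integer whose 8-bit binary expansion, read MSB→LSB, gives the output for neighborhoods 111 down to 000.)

15

  ### -> .   bit 7 = 0  t=1,i=1
  ##. -> .   bit 6 = 0  t=0,i=16
  #.# -> .   bit 5 = 0  t=0,i=6
  #.. -> .   bit 4 = 0  t=0,i=8
  .## -> #   bit 3 = 1  t=0,i=15
  .#. -> #   bit 2 = 1  t=0,i=5
  ..# -> #   bit 1 = 1  t=0,i=4
  ... -> #   bit 0 = 1  t=0,i=0
  bits 00001111 = 15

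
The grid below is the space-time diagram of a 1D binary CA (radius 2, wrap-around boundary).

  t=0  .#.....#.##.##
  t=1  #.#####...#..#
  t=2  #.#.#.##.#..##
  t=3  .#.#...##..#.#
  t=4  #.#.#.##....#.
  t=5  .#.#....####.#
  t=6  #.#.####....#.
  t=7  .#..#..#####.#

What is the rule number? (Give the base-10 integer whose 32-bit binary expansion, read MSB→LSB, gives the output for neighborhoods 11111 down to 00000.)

2508809551

  ##### -> #   bit 31 = 1  t=1,i=4
  ####. -> .   bit 30 = 0  t=1,i=5
  ###.# -> .   bit 29 = 0  t=2,i=0
  ###.. -> #   bit 28 = 1  t=1,i=6
  ##.## -> .   bit 27 = 0  t=0,i=11
  ##.#. -> #   bit 26 = 1  t=0,i=0
  ##..# -> .   bit 25 = 0  t=3,i=9
  ##... -> #   bit 24 = 1  t=1,i=7
  #.### -> #   bit 23 = 1  t=1,i=2
  #.##. -> .   bit 22 = 0  t=0,i=9
  #.#.# -> .   bit 21 = 0  t=2,i=2
  #.#.. -> .   bit 20 = 0  t=0,i=1
  #..## -> #   bit 19 = 1  t=1,i=12
  #..#. -> .   bit 18 = 0  t=3,i=10
  #...# -> .   bit 17 = 0  t=1,i=8
  #.... -> #   bit 16 = 1  t=0,i=3
  .#### -> .   bit 15 = 0  t=1,i=3
  .###. -> #   bit 14 = 1  t=2,i=13
  .##.# -> #   bit 13 = 1  t=0,i=10
  .##.. -> .   bit 12 = 0  t=3,i=8
  .#.## -> .   bit 11 = 0  t=0,i=8
  .#.#. -> #   bit 10 = 1  t=2,i=3
  .#..# -> .   bit 9 = 0  t=1,i=11
  .#... -> #   bit 8 = 1  t=0,i=2
  ..### -> .   bit 7 = 0  t=2,i=12
  ..##. -> #   bit 6 = 1  t=1,i=13
  ..#.# -> .   bit 5 = 0  t=0,i=7
  ..#.. -> .   bit 4 = 0  t=1,i=10
  ...## -> #   bit 3 = 1  t=3,i=6
  ...#. -> #   bit 2 = 1  t=0,i=6
  ....# -> #   bit 1 = 1  t=0,i=5
  ..... -> #   bit 0 = 1  t=0,i=4
  bits 10010101100010010110010101001111 = 2508809551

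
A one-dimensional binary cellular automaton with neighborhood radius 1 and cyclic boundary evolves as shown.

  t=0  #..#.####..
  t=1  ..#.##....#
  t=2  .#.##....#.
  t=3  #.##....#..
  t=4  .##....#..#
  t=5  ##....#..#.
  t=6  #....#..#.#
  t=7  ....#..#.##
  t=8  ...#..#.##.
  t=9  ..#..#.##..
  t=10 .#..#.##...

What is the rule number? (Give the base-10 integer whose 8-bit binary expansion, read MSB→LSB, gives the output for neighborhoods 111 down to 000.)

42

  ### -> .   bit 7 = 0  t=0,i=6
  ##. -> .   bit 6 = 0  t=0,i=8
  #.# -> #   bit 5 = 1  t=0,i=4
  #.. -> .   bit 4 = 0  t=0,i=1
  .## -> #   bit 3 = 1  t=0,i=5
  .#. -> .   bit 2 = 0  t=0,i=0
  ..# -> #   bit 1 = 1  t=0,i=2
  ... -> .   bit 0 = 0  t=1,i=7
  bits 00101010 = 42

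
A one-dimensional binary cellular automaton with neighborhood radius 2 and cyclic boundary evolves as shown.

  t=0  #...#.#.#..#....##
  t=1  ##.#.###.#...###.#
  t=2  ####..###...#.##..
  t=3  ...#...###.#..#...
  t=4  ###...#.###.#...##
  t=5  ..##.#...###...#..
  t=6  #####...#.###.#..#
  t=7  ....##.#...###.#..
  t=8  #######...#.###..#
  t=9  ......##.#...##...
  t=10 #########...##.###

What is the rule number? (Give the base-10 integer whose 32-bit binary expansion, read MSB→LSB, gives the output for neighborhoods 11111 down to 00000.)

  [31] ##### => .  t=4,i=0
  [30] ####. => .  t=2,i=2
  [29] ###.# => #  t=1,i=1
  [28] ###.. => #  t=0,i=0
  [27] ##.## => .  t=1,i=16
  [26] ##.#. => #  t=1,i=2
  [25] ##..# => .  t=2,i=4
  [24] ##... => #  t=0,i=1
  [23] #.### => .  t=1,i=5
  [22] #.##. => #  t=2,i=14
  [21] #.#.# => #  t=0,i=6
  [20] #.#.. => .  t=0,i=8
  [19] #..## => .  t=2,i=5
  [18] #..#. => .  t=0,i=10
  [17] #...# => .  t=0,i=2
  [16] #.... => #  t=0,i=13
  [15] .#### => .  t=2,i=1
  [14] .###. => #  t=0,i=17
  [13] .##.# => #  t=5,i=3
  [12] .##.. => .  t=2,i=15
  [11] .#.## => .  t=1,i=4
  [10] .#.#. => #  t=0,i=5
  [9] .#..# => #  t=0,i=9
  [8] .#... => .  t=0,i=12
  [7] ..### => .  t=0,i=16
  [6] ..##. => #  t=5,i=2
  [5] ..#.# => .  t=0,i=4
  [4] ..#.. => .  t=0,i=11
  [3] ...## => #  t=0,i=15
  [2] ...#. => #  t=0,i=3
  [1] ....# => #  t=0,i=14
  [0] ..... => #  t=3,i=0
  bits 00110101011000010110011001001111 = 895575631

895575631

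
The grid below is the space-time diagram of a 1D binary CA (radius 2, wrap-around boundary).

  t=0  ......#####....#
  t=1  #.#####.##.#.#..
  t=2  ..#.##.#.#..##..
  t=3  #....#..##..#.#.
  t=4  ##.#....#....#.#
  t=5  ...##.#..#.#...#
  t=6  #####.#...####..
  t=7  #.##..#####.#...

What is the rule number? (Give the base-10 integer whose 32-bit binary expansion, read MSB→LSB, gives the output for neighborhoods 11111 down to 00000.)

  ##### -> #   bit 31 = 1  t=0,i=8
  ####. -> #   bit 30 = 1  t=0,i=9
  ###.# -> .   bit 29 = 0  t=1,i=6
  ###.. -> .   bit 28 = 0  t=0,i=10
  ##.## -> #   bit 27 = 1  t=1,i=7
  ##.#. -> .   bit 26 = 0  t=1,i=10
  ##..# -> .   bit 25 = 0  t=3,i=10
  ##... -> #   bit 24 = 1  t=0,i=11
  #.### -> #   bit 23 = 1  t=1,i=2
  #.##. -> .   bit 22 = 0  t=1,i=8
  #.#.# -> .   bit 21 = 0  t=1,i=11
  #.#.. -> #   bit 20 = 1  t=1,i=13
  #..## -> .   bit 19 = 0  t=2,i=11
  #..#. -> .   bit 18 = 0  t=1,i=15
  #...# -> #   bit 17 = 1  t=5,i=1
  #.... -> .   bit 16 = 0  t=0,i=1
  .#### -> .   bit 15 = 0  t=0,i=7
  .###. -> .   bit 14 = 0  t=4,i=0
  .##.# -> #   bit 13 = 1  t=1,i=9
  .##.. -> .   bit 12 = 0  t=2,i=13
  .#.## -> .   bit 11 = 0  t=1,i=1
  .#.#. -> #   bit 10 = 1  t=1,i=12
  .#..# -> .   bit 9 = 0  t=1,i=14
  .#... -> #   bit 8 = 1  t=0,i=0
  ..### -> #   bit 7 = 1  t=0,i=6
  ..##. -> #   bit 6 = 1  t=2,i=12
  ..#.# -> .   bit 5 = 0  t=1,i=0
  ..#.. -> .   bit 4 = 0  t=0,i=15
  ...## -> #   bit 3 = 1  t=0,i=5
  ...#. -> .   bit 2 = 0  t=0,i=14
  ....# -> #   bit 1 = 1  t=0,i=4
  ..... -> #   bit 0 = 1  t=0,i=2
  bits 11001001100100100010010111001011 = 3381798347

3381798347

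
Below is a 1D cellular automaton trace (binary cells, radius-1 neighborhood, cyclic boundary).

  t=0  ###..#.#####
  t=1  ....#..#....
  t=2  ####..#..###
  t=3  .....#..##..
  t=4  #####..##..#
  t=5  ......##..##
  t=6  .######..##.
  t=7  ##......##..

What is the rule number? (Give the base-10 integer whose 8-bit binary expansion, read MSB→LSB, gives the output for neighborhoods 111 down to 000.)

  ### -> .   bit 7 = 0  t=0,i=0
  ##. -> .   bit 6 = 0  t=0,i=2
  #.# -> .   bit 5 = 0  t=0,i=6
  #.. -> .   bit 4 = 0  t=0,i=3
  .## -> #   bit 3 = 1  t=0,i=7
  .#. -> .   bit 2 = 0  t=0,i=5
  ..# -> #   bit 1 = 1  t=0,i=4
  ... -> #   bit 0 = 1  t=1,i=0
  bits 00001011 = 11

11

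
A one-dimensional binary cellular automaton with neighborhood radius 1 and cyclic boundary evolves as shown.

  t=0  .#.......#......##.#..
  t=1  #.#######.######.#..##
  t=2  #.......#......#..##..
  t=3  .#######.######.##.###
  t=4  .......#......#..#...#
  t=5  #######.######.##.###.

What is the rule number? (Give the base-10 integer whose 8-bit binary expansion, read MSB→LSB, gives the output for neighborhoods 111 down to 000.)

  nb ###: next=.  (t=1,i=3, bit7=0)
  nb ##.: next=#  (t=0,i=17, bit6=1)
  nb #.#: next=.  (t=0,i=18, bit5=0)
  nb #..: next=#  (t=0,i=2, bit4=1)
  nb .##: next=.  (t=0,i=16, bit3=0)
  nb .#.: next=.  (t=0,i=1, bit2=0)
  nb ..#: next=#  (t=0,i=0, bit1=1)
  nb ...: next=#  (t=0,i=3, bit0=1)
  bits 01010011 = 83

83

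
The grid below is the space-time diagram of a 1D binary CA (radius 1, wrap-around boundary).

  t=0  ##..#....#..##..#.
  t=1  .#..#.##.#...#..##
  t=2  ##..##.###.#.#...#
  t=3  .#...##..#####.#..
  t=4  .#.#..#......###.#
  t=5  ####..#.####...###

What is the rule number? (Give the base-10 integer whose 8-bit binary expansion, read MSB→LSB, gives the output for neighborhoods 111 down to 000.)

101

  [7] ### => .  t=2,i=0
  [6] ##. => #  t=0,i=1
  [5] #.# => #  t=0,i=17
  [4] #.. => .  t=0,i=2
  [3] .## => .  t=0,i=0
  [2] .#. => #  t=0,i=4
  [1] ..# => .  t=0,i=3
  [0] ... => #  t=0,i=6
  bits 01100101 = 101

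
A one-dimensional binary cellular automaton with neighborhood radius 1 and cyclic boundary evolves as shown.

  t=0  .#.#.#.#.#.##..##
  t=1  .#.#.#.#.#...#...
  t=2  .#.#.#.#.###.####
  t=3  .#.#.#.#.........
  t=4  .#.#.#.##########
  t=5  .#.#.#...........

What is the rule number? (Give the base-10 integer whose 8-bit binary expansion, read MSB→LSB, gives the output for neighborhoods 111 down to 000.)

  [7] ### => .  t=2,i=10
  [6] ##. => .  t=0,i=12
  [5] #.# => .  t=0,i=0
  [4] #.. => #  t=0,i=13
  [3] .## => .  t=0,i=11
  [2] .#. => #  t=0,i=1
  [1] ..# => .  t=0,i=14
  [0] ... => #  t=1,i=11
  bits 00010101 = 21

21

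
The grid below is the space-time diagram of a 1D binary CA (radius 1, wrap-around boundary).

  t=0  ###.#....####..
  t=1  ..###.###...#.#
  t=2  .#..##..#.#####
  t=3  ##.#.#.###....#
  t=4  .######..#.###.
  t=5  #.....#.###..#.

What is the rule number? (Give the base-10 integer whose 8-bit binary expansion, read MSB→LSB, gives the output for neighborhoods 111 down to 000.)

103

  ###|.  b7=0 t=0,i=1
  ##.|#  b6=1 t=0,i=2
  #.#|#  b5=1 t=0,i=3
  #..|.  b4=0 t=0,i=5
  .##|.  b3=0 t=0,i=0
  .#.|#  b2=1 t=0,i=4
  ..#|#  b1=1 t=0,i=8
  ...|#  b0=1 t=0,i=6
  bits 01100111 = 103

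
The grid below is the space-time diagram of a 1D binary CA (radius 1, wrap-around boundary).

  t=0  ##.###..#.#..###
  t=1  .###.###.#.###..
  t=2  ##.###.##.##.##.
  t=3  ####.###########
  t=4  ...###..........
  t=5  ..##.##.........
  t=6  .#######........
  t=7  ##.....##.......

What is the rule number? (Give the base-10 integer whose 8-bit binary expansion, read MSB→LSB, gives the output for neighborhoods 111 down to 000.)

  nb ###: next=.  (t=0,i=0, bit7=0)
  nb ##.: next=#  (t=0,i=1, bit6=1)
  nb #.#: next=#  (t=0,i=2, bit5=1)
  nb #..: next=#  (t=0,i=6, bit4=1)
  nb .##: next=#  (t=0,i=3, bit3=1)
  nb .#.: next=.  (t=0,i=8, bit2=0)
  nb ..#: next=#  (t=0,i=7, bit1=1)
  nb ...: next=.  (t=1,i=15, bit0=0)
  bits 01111010 = 122

122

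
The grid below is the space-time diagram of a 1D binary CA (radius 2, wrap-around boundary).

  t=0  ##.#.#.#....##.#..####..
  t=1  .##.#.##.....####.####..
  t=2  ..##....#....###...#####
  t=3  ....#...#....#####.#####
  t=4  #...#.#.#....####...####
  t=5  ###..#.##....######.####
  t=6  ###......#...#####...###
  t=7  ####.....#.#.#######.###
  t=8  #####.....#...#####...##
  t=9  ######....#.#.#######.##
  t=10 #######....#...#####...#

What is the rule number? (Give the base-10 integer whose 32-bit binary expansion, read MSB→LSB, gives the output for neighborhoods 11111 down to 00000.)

  ##### -> #   bit 31 = 1  t=2,i=21
  ####. -> #   bit 30 = 1  t=0,i=20
  ###.# -> .   bit 29 = 0  t=1,i=16
  ###.. -> #   bit 28 = 1  t=0,i=21
  ##.## -> .   bit 27 = 0  t=1,i=17
  ##.#. -> #   bit 26 = 1  t=0,i=2
  ##..# -> .   bit 25 = 0  t=0,i=22
  ##... -> #   bit 24 = 1  t=1,i=8
  #.### -> .   bit 23 = 0  t=1,i=18
  #.##. -> .   bit 22 = 0  t=1,i=6
  #.#.# -> .   bit 21 = 0  t=0,i=3
  #.#.. -> #   bit 20 = 1  t=0,i=7
  #..## -> .   bit 19 = 0  t=0,i=17
  #..#. -> .   bit 18 = 0  t=5,i=4
  #...# -> #   bit 17 = 1  t=1,i=23
  #.... -> .   bit 16 = 0  t=0,i=9
  .#### -> #   bit 15 = 1  t=0,i=19
  .###. -> #   bit 14 = 1  t=2,i=14
  .##.# -> #   bit 13 = 1  t=0,i=1
  .##.. -> .   bit 12 = 0  t=1,i=7
  .#.## -> .   bit 11 = 0  t=1,i=5
  .#.#. -> #   bit 10 = 1  t=0,i=4
  .#..# -> #   bit 9 = 1  t=0,i=16
  .#... -> .   bit 8 = 0  t=0,i=8
  ..### -> #   bit 7 = 1  t=0,i=18
  ..##. -> .   bit 6 = 0  t=0,i=0
  ..#.# -> .   bit 5 = 0  t=4,i=4
  ..#.. -> #   bit 4 = 1  t=2,i=8
  ...## -> .   bit 3 = 0  t=0,i=11
  ...#. -> .   bit 2 = 0  t=2,i=7
  ....# -> .   bit 1 = 0  t=0,i=10
  ..... -> .   bit 0 = 0  t=1,i=10
  bits 11010101000100101110011010010000 = 3574785680

3574785680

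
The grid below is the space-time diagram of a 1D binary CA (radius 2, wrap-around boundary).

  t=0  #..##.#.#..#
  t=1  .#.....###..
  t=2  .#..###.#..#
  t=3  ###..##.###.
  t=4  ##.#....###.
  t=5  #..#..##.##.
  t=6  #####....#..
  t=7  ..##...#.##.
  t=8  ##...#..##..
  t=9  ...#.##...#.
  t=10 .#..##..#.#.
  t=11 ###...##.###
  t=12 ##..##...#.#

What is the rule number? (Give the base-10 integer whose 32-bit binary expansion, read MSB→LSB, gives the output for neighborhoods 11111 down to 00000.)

3805695515

  nb #####: next=#  (t=6,i=2, bit31=1)
  nb ####.: next=#  (t=6,i=3, bit30=1)
  nb ###.#: next=#  (t=2,i=6, bit29=1)
  nb ###..: next=.  (t=1,i=9, bit28=0)
  nb ##.##: next=.  (t=3,i=7, bit27=0)
  nb ##.#.: next=.  (t=0,i=5, bit26=0)
  nb ##..#: next=#  (t=0,i=1, bit25=1)
  nb ##...: next=.  (t=1,i=10, bit24=0)
  nb #.###: next=#  (t=3,i=0, bit23=1)
  nb #.##.: next=#  (t=4,i=0, bit22=1)
  nb #.#.#: next=.  (t=0,i=6, bit21=0)
  nb #.#..: next=#  (t=0,i=8, bit20=1)
  nb #..##: next=.  (t=0,i=2, bit19=0)
  nb #..#.: next=#  (t=2,i=10, bit18=1)
  nb #...#: next=#  (t=1,i=11, bit17=1)
  nb #....: next=.  (t=1,i=3, bit16=0)
  nb .####: next=.  (t=6,i=1, bit15=0)
  nb .###.: next=#  (t=1,i=8, bit14=1)
  nb .##.#: next=.  (t=0,i=4, bit13=0)
  nb .##..: next=.  (t=0,i=0, bit12=0)
  nb .#.##: next=#  (t=7,i=8, bit11=1)
  nb .#.#.: next=#  (t=0,i=7, bit10=1)
  nb .#..#: next=#  (t=0,i=9, bit9=1)
  nb .#...: next=.  (t=1,i=2, bit8=0)
  nb ..###: next=.  (t=1,i=7, bit7=0)
  nb ..##.: next=.  (t=0,i=3, bit6=0)
  nb ..#.#: next=.  (t=2,i=11, bit5=0)
  nb ..#..: next=#  (t=1,i=1, bit4=1)
  nb ...##: next=#  (t=1,i=6, bit3=1)
  nb ...#.: next=.  (t=1,i=0, bit2=0)
  nb ....#: next=#  (t=1,i=5, bit1=1)
  nb .....: next=#  (t=1,i=4, bit0=1)
  bits 11100010110101100100111000011011 = 3805695515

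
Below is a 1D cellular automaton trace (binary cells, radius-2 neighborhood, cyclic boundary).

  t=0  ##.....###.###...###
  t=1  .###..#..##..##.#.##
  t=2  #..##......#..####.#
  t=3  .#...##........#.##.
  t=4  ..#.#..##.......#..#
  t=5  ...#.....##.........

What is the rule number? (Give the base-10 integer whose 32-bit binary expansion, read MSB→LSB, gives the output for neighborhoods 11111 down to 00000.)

  ##### -> #   bit 31 = 1  t=0,i=19
  ####. -> .   bit 30 = 0  t=0,i=0
  ###.# -> #   bit 29 = 1  t=0,i=9
  ###.. -> #   bit 28 = 1  t=0,i=1
  ##.## -> #   bit 27 = 1  t=0,i=10
  ##.#. -> #   bit 26 = 1  t=1,i=15
  ##..# -> #   bit 25 = 1  t=1,i=4
  ##... -> #   bit 24 = 1  t=0,i=2
  #.### -> .   bit 23 = 0  t=0,i=11
  #.##. -> .   bit 22 = 0  t=1,i=18
  #.#.# -> #   bit 21 = 1  t=1,i=16
  #.#.. -> .   bit 20 = 0  t=4,i=4
  #..## -> .   bit 19 = 0  t=1,i=8
  #..#. -> .   bit 18 = 0  t=1,i=5
  #...# -> .   bit 17 = 0  t=0,i=15
  #.... -> #   bit 16 = 1  t=0,i=3
  .#### -> #   bit 15 = 1  t=0,i=18
  .###. -> .   bit 14 = 0  t=0,i=8
  .##.# -> #   bit 13 = 1  t=1,i=14
  .##.. -> .   bit 12 = 0  t=1,i=10
  .#.## -> #   bit 11 = 1  t=1,i=17
  .#.#. -> #   bit 10 = 1  t=4,i=3
  .#..# -> .   bit 9 = 0  t=1,i=7
  .#... -> #   bit 8 = 1  t=3,i=2
  ..### -> .   bit 7 = 0  t=0,i=7
  ..##. -> .   bit 6 = 0  t=1,i=9
  ..#.# -> .   bit 5 = 0  t=3,i=15
  ..#.. -> .   bit 4 = 0  t=1,i=6
  ...## -> #   bit 3 = 1  t=0,i=6
  ...#. -> .   bit 2 = 0  t=2,i=10
  ....# -> .   bit 1 = 0  t=0,i=5
  ..... -> .   bit 0 = 0  t=0,i=4
  bits 10111111001000011010110100001000 = 3206655240

3206655240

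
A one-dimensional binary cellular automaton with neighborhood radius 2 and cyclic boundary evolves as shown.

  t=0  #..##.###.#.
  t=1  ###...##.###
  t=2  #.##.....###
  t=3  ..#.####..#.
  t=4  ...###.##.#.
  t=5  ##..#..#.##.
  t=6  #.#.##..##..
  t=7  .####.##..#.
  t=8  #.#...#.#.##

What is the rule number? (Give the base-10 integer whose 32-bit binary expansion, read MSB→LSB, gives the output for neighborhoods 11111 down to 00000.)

  #####|#  b31=1 t=1,i=0
  ####.|.  b30=0 t=1,i=1
  ###.#|.  b29=0 t=0,i=8
  ###..|#  b28=1 t=1,i=2
  ##.##|.  b27=0 t=0,i=5
  ##.#.|#  b26=1 t=0,i=9
  ##..#|#  b25=1 t=3,i=8
  ##...|#  b24=1 t=1,i=3
  #.###|#  b23=1 t=0,i=6
  #.##.|#  b22=1 t=2,i=2
  #.#.#|#  b21=1 t=0,i=10
  #.#..|#  b20=1 t=0,i=0
  #..##|#  b19=1 t=0,i=2
  #..#.|.  b18=0 t=3,i=9
  #...#|.  b17=0 t=1,i=4
  #....|#  b16=1 t=2,i=5
  .####|#  b15=1 t=1,i=10
  .###.|#  b14=1 t=0,i=7
  .##.#|.  b13=0 t=0,i=4
  .##..|.  b12=0 t=2,i=3
  .#.##|#  b11=1 t=3,i=3
  .#.#.|#  b10=1 t=0,i=11
  .#..#|#  b9=1 t=0,i=1
  .#...|.  b8=0 t=3,i=11
  ..###|.  b7=0 t=2,i=9
  ..##.|.  b6=0 t=0,i=3
  ..#.#|.  b5=0 t=3,i=2
  ..#..|#  b4=1 t=3,i=10
  ...##|.  b3=0 t=1,i=5
  ...#.|.  b2=0 t=3,i=1
  ....#|#  b1=1 t=2,i=7
  .....|#  b0=1 t=2,i=6
  bits 10010111111110011100111000010011 = 2549730835

2549730835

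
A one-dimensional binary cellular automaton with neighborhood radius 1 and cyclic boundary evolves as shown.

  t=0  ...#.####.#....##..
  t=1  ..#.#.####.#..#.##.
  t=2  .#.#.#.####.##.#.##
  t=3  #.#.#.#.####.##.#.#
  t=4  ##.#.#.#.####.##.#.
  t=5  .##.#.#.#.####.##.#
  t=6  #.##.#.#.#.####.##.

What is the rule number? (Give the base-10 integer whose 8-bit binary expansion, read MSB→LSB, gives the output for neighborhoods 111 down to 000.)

242

  nb ###: next=#  (t=0,i=6, bit7=1)
  nb ##.: next=#  (t=0,i=8, bit6=1)
  nb #.#: next=#  (t=0,i=4, bit5=1)
  nb #..: next=#  (t=0,i=11, bit4=1)
  nb .##: next=.  (t=0,i=5, bit3=0)
  nb .#.: next=.  (t=0,i=3, bit2=0)
  nb ..#: next=#  (t=0,i=2, bit1=1)
  nb ...: next=.  (t=0,i=0, bit0=0)
  bits 11110010 = 242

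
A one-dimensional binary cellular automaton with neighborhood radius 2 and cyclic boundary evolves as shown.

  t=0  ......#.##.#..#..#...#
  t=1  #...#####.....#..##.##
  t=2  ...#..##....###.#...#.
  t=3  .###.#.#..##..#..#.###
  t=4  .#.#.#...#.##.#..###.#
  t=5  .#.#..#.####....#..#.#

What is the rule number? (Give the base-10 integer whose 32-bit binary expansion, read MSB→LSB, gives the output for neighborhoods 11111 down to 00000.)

3806861630

  ##### -> #   bit 31 = 1  t=1,i=6
  ####. -> #   bit 30 = 1  t=1,i=7
  ###.# -> #   bit 29 = 1  t=2,i=14
  ###.. -> .   bit 28 = 0  t=1,i=0
  ##.## -> .   bit 27 = 0  t=1,i=19
  ##.#. -> .   bit 26 = 0  t=0,i=10
  ##..# -> #   bit 25 = 1  t=3,i=12
  ##... -> .   bit 24 = 0  t=1,i=1
  #.### -> #   bit 23 = 1  t=1,i=20
  #.##. -> #   bit 22 = 1  t=0,i=8
  #.#.# -> #   bit 21 = 1  t=3,i=5
  #.#.. -> .   bit 20 = 0  t=0,i=11
  #..## -> #   bit 19 = 1  t=1,i=16
  #..#. -> .   bit 18 = 0  t=0,i=13
  #...# -> .   bit 17 = 0  t=0,i=19
  #.... -> .   bit 16 = 0  t=0,i=1
  .#### -> .   bit 15 = 0  t=1,i=5
  .###. -> .   bit 14 = 0  t=1,i=21
  .##.# -> .   bit 13 = 0  t=0,i=9
  .##.. -> #   bit 12 = 1  t=2,i=7
  .#.## -> #   bit 11 = 1  t=0,i=7
  .#.#. -> .   bit 10 = 0  t=3,i=6
  .#..# -> .   bit 9 = 0  t=0,i=12
  .#... -> #   bit 8 = 1  t=0,i=0
  ..### -> .   bit 7 = 0  t=1,i=4
  ..##. -> .   bit 6 = 0  t=1,i=17
  ..#.# -> #   bit 5 = 1  t=0,i=6
  ..#.. -> #   bit 4 = 1  t=0,i=14
  ...## -> #   bit 3 = 1  t=1,i=3
  ...#. -> #   bit 2 = 1  t=0,i=5
  ....# -> #   bit 1 = 1  t=0,i=4
  ..... -> .   bit 0 = 0  t=0,i=2
  bits 11100010111010000001100100111110 = 3806861630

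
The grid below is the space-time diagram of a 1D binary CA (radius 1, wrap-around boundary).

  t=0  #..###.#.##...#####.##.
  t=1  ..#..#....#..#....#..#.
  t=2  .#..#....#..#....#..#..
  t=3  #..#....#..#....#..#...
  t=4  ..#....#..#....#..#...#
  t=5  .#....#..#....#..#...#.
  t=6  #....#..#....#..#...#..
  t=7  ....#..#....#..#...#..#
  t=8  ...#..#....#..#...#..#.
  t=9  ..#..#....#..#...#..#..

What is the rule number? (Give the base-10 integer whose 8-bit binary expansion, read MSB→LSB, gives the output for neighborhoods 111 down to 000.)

66

  ###|.  b7=0 t=0,i=4
  ##.|#  b6=1 t=0,i=5
  #.#|.  b5=0 t=0,i=6
  #..|.  b4=0 t=0,i=1
  .##|.  b3=0 t=0,i=3
  .#.|.  b2=0 t=0,i=0
  ..#|#  b1=1 t=0,i=2
  ...|.  b0=0 t=0,i=12
  bits 01000010 = 66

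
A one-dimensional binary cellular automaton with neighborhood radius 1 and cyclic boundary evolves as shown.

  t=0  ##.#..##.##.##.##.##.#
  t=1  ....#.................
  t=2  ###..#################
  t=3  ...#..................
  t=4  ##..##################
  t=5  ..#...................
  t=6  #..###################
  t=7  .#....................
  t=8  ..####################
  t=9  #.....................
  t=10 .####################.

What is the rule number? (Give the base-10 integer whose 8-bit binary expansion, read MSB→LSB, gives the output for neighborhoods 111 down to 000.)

17

  ### -> .   bit 7 = 0  t=0,i=0
  ##. -> .   bit 6 = 0  t=0,i=1
  #.# -> .   bit 5 = 0  t=0,i=2
  #.. -> #   bit 4 = 1  t=0,i=4
  .## -> .   bit 3 = 0  t=0,i=6
  .#. -> .   bit 2 = 0  t=0,i=3
  ..# -> .   bit 1 = 0  t=0,i=5
  ... -> #   bit 0 = 1  t=1,i=0
  bits 00010001 = 17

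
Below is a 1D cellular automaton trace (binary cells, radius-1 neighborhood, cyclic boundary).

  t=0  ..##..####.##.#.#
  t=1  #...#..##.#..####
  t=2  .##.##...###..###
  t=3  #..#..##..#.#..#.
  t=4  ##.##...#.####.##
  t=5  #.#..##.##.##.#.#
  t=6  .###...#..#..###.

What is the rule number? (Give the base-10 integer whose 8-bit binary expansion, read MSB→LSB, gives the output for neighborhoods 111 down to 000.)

181

  ###|#  b7=1 t=0,i=7
  ##.|.  b6=0 t=0,i=3
  #.#|#  b5=1 t=0,i=10
  #..|#  b4=1 t=0,i=0
  .##|.  b3=0 t=0,i=2
  .#.|#  b2=1 t=0,i=14
  ..#|.  b1=0 t=0,i=1
  ...|#  b0=1 t=1,i=2
  bits 10110101 = 181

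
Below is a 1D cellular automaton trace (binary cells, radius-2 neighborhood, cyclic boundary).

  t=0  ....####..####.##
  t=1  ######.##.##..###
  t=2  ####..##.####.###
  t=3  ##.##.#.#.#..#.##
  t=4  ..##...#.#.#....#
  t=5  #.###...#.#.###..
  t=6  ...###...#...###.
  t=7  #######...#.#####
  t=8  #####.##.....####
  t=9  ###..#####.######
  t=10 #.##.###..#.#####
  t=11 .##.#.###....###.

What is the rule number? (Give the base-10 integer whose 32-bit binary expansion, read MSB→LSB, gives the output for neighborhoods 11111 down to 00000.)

  [31] ##### => #  t=1,i=0
  [30] ####. => .  t=0,i=6
  [29] ###.# => .  t=0,i=13
  [28] ###.. => #  t=0,i=7
  [27] ##.## => #  t=0,i=14
  [26] ##.#. => .  t=3,i=5
  [25] ##..# => #  t=0,i=8
  [24] ##... => #  t=0,i=0
  [23] #.### => .  t=2,i=9
  [22] #.##. => #  t=0,i=15
  [21] #.#.# => .  t=3,i=6
  [20] #.#.. => .  t=3,i=10
  [19] #..## => .  t=0,i=9
  [18] #..#. => .  t=3,i=12
  [17] #...# => .  t=4,i=5
  [16] #.... => #  t=0,i=1
  [15] .#### => #  t=0,i=5
  [14] .###. => #  t=5,i=3
  [13] .##.# => .  t=1,i=8
  [12] .##.. => #  t=0,i=16
  [11] .#.## => .  t=3,i=14
  [10] .#.#. => #  t=3,i=7
  [9] .#..# => #  t=3,i=11
  [8] .#... => #  t=4,i=12
  [7] ..### => #  t=0,i=4
  [6] ..##. => #  t=2,i=6
  [5] ..#.# => .  t=3,i=13
  [4] ..#.. => .  t=4,i=16
  [3] ...## => #  t=0,i=3
  [2] ...#. => .  t=4,i=6
  [1] ....# => #  t=0,i=2
  [0] ..... => .  t=8,i=10
  bits 10011011010000011101011111001010 = 2604783562

2604783562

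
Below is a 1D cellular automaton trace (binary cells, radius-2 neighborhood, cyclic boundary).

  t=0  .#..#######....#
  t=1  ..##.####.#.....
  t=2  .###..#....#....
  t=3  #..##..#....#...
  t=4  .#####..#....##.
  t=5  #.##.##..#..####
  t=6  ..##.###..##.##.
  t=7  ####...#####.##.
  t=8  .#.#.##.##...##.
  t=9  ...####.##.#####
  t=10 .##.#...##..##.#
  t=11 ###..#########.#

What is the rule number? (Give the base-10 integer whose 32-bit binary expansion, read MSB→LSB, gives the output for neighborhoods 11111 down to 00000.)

2456468296

  [31] ##### => #  t=0,i=6
  [30] ####. => .  t=0,i=9
  [29] ###.# => .  t=1,i=8
  [28] ###.. => #  t=0,i=10
  [27] ##.## => .  t=1,i=4
  [26] ##.#. => .  t=1,i=9
  [25] ##..# => #  t=2,i=4
  [24] ##... => .  t=0,i=11
  [23] #.### => .  t=1,i=5
  [22] #.##. => #  t=5,i=2
  [21] #.#.# => #  t=8,i=3
  [20] #.#.. => .  t=0,i=1
  [19] #..## => #  t=0,i=3
  [18] #..#. => .  t=2,i=5
  [17] #...# => #  t=3,i=14
  [16] #.... => .  t=0,i=12
  [15] .#### => #  t=0,i=5
  [14] .###. => .  t=2,i=2
  [13] .##.# => #  t=1,i=3
  [12] .##.. => #  t=3,i=4
  [11] .#.## => #  t=8,i=4
  [10] .#.#. => .  t=0,i=0
  [9] .#..# => #  t=0,i=2
  [8] .#... => #  t=1,i=11
  [7] ..### => .  t=0,i=4
  [6] ..##. => #  t=1,i=2
  [5] ..#.# => .  t=0,i=15
  [4] ..#.. => .  t=2,i=6
  [3] ...## => #  t=1,i=1
  [2] ...#. => .  t=0,i=14
  [1] ....# => .  t=0,i=13
  [0] ..... => .  t=1,i=13
  bits 10010010011010101011101101001000 = 2456468296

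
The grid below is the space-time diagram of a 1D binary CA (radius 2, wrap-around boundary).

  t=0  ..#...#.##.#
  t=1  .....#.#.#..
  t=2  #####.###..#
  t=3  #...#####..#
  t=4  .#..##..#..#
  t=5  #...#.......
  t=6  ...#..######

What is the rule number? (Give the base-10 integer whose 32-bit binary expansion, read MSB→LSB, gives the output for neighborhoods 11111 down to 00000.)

966913223

  ##### -> .   bit 31 = 0  t=2,i=1
  ####. -> .   bit 30 = 0  t=2,i=3
  ###.# -> #   bit 29 = 1  t=2,i=4
  ###.. -> #   bit 28 = 1  t=2,i=8
  ##.## -> #   bit 27 = 1  t=2,i=5
  ##.#. -> .   bit 26 = 0  t=0,i=10
  ##..# -> .   bit 25 = 0  t=2,i=9
  ##... -> #   bit 24 = 1  t=3,i=1
  #.### -> #   bit 23 = 1  t=2,i=6
  #.##. -> .   bit 22 = 0  t=0,i=8
  #.#.# -> #   bit 21 = 1  t=1,i=7
  #.#.. -> .   bit 20 = 0  t=0,i=11
  #..## -> .   bit 19 = 0  t=2,i=10
  #..#. -> .   bit 18 = 0  t=0,i=1
  #...# -> .   bit 17 = 0  t=0,i=4
  #.... -> #   bit 16 = 1  t=1,i=11
  .#### -> #   bit 15 = 1  t=2,i=0
  .###. -> #   bit 14 = 1  t=2,i=7
  .##.# -> #   bit 13 = 1  t=0,i=9
  .##.. -> .   bit 12 = 0  t=3,i=0
  .#.## -> #   bit 11 = 1  t=0,i=7
  .#.#. -> #   bit 10 = 1  t=1,i=6
  .#..# -> .   bit 9 = 0  t=0,i=0
  .#... -> .   bit 8 = 0  t=0,i=3
  ..### -> #   bit 7 = 1  t=2,i=11
  ..##. -> #   bit 6 = 1  t=3,i=11
  ..#.# -> .   bit 5 = 0  t=0,i=6
  ..#.. -> .   bit 4 = 0  t=0,i=2
  ...## -> .   bit 3 = 0  t=3,i=3
  ...#. -> #   bit 2 = 1  t=0,i=5
  ....# -> #   bit 1 = 1  t=1,i=3
  ..... -> #   bit 0 = 1  t=1,i=0
  bits 00111001101000011110110011000111 = 966913223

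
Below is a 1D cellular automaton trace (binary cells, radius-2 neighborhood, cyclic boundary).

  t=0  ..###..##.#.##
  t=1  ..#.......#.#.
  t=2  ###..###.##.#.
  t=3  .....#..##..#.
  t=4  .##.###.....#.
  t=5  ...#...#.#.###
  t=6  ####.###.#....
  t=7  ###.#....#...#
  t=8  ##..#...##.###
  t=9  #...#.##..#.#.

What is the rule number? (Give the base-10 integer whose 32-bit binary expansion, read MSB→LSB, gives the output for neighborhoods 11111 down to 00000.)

  [31] ##### => .  t=8,i=13
  [30] ####. => #  t=6,i=2
  [29] ###.# => .  t=2,i=7
  [28] ###.. => .  t=0,i=4
  [27] ##.## => #  t=2,i=8
  [26] ##.#. => .  t=0,i=9
  [25] ##..# => .  t=0,i=0
  [24] ##... => #  t=4,i=7
  [23] #.### => .  t=2,i=0
  [22] #.##. => #  t=0,i=12
  [21] #.#.# => #  t=0,i=10
  [20] #.#.. => #  t=1,i=12
  [19] #..## => .  t=0,i=1
  [18] #..#. => .  t=3,i=11
  [17] #...# => #  t=1,i=0
  [16] #.... => .  t=1,i=4
  [15] .#### => #  t=6,i=1
  [14] .###. => .  t=0,i=3
  [13] .##.# => .  t=0,i=8
  [12] .##.. => .  t=0,i=13
  [11] .#.## => .  t=0,i=11
  [10] .#.#. => .  t=1,i=11
  [9] .#..# => #  t=3,i=6
  [8] .#... => .  t=1,i=3
  [7] ..### => #  t=0,i=2
  [6] ..##. => .  t=0,i=7
  [5] ..#.# => #  t=1,i=10
  [4] ..#.. => #  t=1,i=2
  [3] ...## => #  t=6,i=13
  [2] ...#. => #  t=1,i=1
  [1] ....# => .  t=1,i=8
  [0] ..... => #  t=1,i=5
  bits 01001001011100101000001010111101 = 1232241341

1232241341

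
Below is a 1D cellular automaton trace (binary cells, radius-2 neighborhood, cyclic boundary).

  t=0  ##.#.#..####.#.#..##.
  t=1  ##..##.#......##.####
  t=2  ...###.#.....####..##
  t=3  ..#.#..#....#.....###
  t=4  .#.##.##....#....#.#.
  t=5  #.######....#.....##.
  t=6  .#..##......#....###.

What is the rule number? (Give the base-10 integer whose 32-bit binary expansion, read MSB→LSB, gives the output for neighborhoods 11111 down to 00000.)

  [31] ##### => #  t=1,i=19
  [30] ####. => .  t=0,i=10
  [29] ###.# => .  t=0,i=11
  [28] ###.. => .  t=1,i=1
  [27] ##.## => #  t=0,i=20
  [26] ##.#. => .  t=0,i=2
  [25] ##..# => .  t=1,i=2
  [24] ##... => .  t=2,i=0
  [23] #.### => .  t=1,i=17
  [22] #.##. => #  t=0,i=0
  [21] #.#.# => .  t=0,i=3
  [20] #.#.. => #  t=0,i=5
  [19] #..## => #  t=0,i=7
  [18] #..#. => #  t=3,i=1
  [17] #...# => .  t=2,i=1
  [16] #.... => .  t=1,i=9
  [15] .#### => .  t=0,i=9
  [14] .###. => #  t=2,i=4
  [13] .##.# => #  t=0,i=1
  [12] .##.. => #  t=2,i=20
  [11] .#.## => #  t=4,i=2
  [10] .#.#. => #  t=0,i=4
  [9] .#..# => .  t=0,i=6
  [8] .#... => .  t=1,i=8
  [7] ..### => .  t=0,i=8
  [6] ..##. => #  t=0,i=18
  [5] ..#.# => .  t=3,i=2
  [4] ..#.. => #  t=3,i=7
  [3] ...## => #  t=1,i=13
  [2] ...#. => .  t=3,i=11
  [1] ....# => .  t=1,i=12
  [0] ..... => .  t=1,i=10
  bits 10001000010111000111110001011000 = 2287762520

2287762520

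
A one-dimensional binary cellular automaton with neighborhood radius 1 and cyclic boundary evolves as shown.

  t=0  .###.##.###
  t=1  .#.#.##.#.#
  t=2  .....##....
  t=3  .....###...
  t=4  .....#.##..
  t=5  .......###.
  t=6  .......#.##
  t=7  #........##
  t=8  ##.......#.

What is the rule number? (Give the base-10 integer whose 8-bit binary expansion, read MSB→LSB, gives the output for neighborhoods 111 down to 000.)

  nb ###: next=.  (t=0,i=2, bit7=0)
  nb ##.: next=#  (t=0,i=3, bit6=1)
  nb #.#: next=.  (t=0,i=0, bit5=0)
  nb #..: next=#  (t=2,i=7, bit4=1)
  nb .##: next=#  (t=0,i=1, bit3=1)
  nb .#.: next=.  (t=1,i=1, bit2=0)
  nb ..#: next=.  (t=2,i=4, bit1=0)
  nb ...: next=.  (t=2,i=0, bit0=0)
  bits 01011000 = 88

88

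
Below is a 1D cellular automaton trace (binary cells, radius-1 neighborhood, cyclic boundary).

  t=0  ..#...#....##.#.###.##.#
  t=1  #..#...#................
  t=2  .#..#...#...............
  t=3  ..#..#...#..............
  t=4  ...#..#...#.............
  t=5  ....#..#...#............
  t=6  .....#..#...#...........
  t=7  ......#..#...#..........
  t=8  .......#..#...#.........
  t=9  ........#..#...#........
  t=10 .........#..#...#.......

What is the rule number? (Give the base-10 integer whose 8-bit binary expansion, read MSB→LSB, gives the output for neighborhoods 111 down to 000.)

16

  ###|.  b7=0 t=0,i=17
  ##.|.  b6=0 t=0,i=12
  #.#|.  b5=0 t=0,i=13
  #..|#  b4=1 t=0,i=0
  .##|.  b3=0 t=0,i=11
  .#.|.  b2=0 t=0,i=2
  ..#|.  b1=0 t=0,i=1
  ...|.  b0=0 t=0,i=4
  bits 00010000 = 16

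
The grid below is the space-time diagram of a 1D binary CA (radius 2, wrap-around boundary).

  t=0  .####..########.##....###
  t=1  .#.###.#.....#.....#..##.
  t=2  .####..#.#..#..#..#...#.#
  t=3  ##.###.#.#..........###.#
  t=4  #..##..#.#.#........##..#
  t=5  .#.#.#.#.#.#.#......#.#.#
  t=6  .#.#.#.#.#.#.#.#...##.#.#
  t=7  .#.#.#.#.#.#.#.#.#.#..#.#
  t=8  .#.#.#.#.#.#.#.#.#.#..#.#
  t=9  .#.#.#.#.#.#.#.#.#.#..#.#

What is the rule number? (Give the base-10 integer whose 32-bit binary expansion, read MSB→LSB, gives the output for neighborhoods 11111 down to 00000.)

1387481316

  [31] ##### => .  t=0,i=9
  [30] ####. => #  t=0,i=3
  [29] ###.# => .  t=0,i=14
  [28] ###.. => #  t=0,i=4
  [27] ##.## => .  t=0,i=0
  [26] ##.#. => .  t=1,i=6
  [25] ##..# => #  t=0,i=5
  [24] ##... => .  t=0,i=18
  [23] #.### => #  t=0,i=1
  [22] #.##. => .  t=0,i=16
  [21] #.#.# => #  t=2,i=24
  [20] #.#.. => #  t=1,i=7
  [19] #..## => .  t=0,i=6
  [18] #..#. => .  t=1,i=0
  [17] #...# => #  t=2,i=20
  [16] #.... => #  t=0,i=19
  [15] .#### => .  t=0,i=2
  [14] .###. => #  t=0,i=23
  [13] .##.# => .  t=6,i=20
  [12] .##.. => .  t=0,i=17
  [11] .#.## => #  t=1,i=2
  [10] .#.#. => .  t=2,i=8
  [9] .#..# => .  t=1,i=20
  [8] .#... => .  t=1,i=8
  [7] ..### => #  t=0,i=7
  [6] ..##. => #  t=1,i=22
  [5] ..#.# => #  t=1,i=1
  [4] ..#.. => .  t=1,i=13
  [3] ...## => .  t=0,i=21
  [2] ...#. => #  t=1,i=12
  [1] ....# => .  t=0,i=20
  [0] ..... => .  t=1,i=10
  bits 01010010101100110100100011100100 = 1387481316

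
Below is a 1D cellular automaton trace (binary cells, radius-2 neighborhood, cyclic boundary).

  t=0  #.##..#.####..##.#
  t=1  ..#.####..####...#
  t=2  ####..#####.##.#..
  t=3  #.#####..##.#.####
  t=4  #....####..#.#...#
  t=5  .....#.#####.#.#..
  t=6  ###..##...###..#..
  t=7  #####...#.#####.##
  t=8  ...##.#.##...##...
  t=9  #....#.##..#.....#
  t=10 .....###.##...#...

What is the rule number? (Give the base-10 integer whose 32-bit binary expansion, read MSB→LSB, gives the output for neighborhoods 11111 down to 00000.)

  nb #####: next=.  (t=2,i=8, bit31=0)
  nb ####.: next=#  (t=0,i=10, bit30=1)
  nb ###.#: next=#  (t=2,i=10, bit29=1)
  nb ###..: next=#  (t=0,i=11, bit28=1)
  nb ##.##: next=.  (t=0,i=1, bit27=0)
  nb ##.#.: next=#  (t=2,i=14, bit26=1)
  nb ##..#: next=#  (t=0,i=4, bit25=1)
  nb ##...: next=.  (t=1,i=14, bit24=0)
  nb #.###: next=.  (t=0,i=8, bit23=0)
  nb #.##.: next=#  (t=0,i=2, bit22=1)
  nb #.#.#: next=.  (t=3,i=12, bit21=0)
  nb #.#..: next=#  (t=2,i=15, bit20=1)
  nb #..##: next=#  (t=0,i=13, bit19=1)
  nb #..#.: next=#  (t=0,i=5, bit18=1)
  nb #...#: next=#  (t=1,i=15, bit17=1)
  nb #....: next=.  (t=4,i=2, bit16=0)
  nb .####: next=.  (t=0,i=9, bit15=0)
  nb .###.: next=#  (t=6,i=1, bit14=1)
  nb .##.#: next=.  (t=0,i=0, bit13=0)
  nb .##..: next=.  (t=0,i=3, bit12=0)
  nb .#.##: next=#  (t=0,i=7, bit11=1)
  nb .#.#.: next=.  (t=4,i=12, bit10=0)
  nb .#..#: next=#  (t=1,i=0, bit9=1)
  nb .#...: next=.  (t=4,i=14, bit8=0)
  nb ..###: next=#  (t=1,i=10, bit7=1)
  nb ..##.: next=.  (t=0,i=14, bit6=0)
  nb ..#.#: next=#  (t=0,i=6, bit5=1)
  nb ..#..: next=.  (t=1,i=17, bit4=0)
  nb ...##: next=.  (t=4,i=4, bit3=0)
  nb ...#.: next=.  (t=1,i=16, bit2=0)
  nb ....#: next=.  (t=4,i=3, bit1=0)
  nb .....: next=#  (t=5,i=0, bit0=1)
  bits 01110110010111100100101010100001 = 1985890977

1985890977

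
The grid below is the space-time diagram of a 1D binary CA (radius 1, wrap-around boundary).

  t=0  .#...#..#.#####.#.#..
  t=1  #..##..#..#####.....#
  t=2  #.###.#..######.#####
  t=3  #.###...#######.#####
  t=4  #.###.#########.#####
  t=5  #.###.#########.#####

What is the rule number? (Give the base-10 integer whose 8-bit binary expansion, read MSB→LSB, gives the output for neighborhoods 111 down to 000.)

203

  nb ###: next=#  (t=0,i=11, bit7=1)
  nb ##.: next=#  (t=0,i=14, bit6=1)
  nb #.#: next=.  (t=0,i=9, bit5=0)
  nb #..: next=.  (t=0,i=2, bit4=0)
  nb .##: next=#  (t=0,i=10, bit3=1)
  nb .#.: next=.  (t=0,i=1, bit2=0)
  nb ..#: next=#  (t=0,i=0, bit1=1)
  nb ...: next=#  (t=0,i=3, bit0=1)
  bits 11001011 = 203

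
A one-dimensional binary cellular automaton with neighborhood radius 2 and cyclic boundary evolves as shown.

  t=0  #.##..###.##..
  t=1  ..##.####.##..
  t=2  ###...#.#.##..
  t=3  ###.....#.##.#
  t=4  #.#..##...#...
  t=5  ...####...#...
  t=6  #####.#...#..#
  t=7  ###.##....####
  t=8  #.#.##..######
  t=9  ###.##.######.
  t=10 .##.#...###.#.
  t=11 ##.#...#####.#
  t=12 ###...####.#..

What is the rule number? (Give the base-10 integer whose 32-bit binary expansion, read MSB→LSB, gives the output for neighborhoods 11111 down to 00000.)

3026768603

  [31] ##### => #  t=6,i=1
  [30] ####. => .  t=1,i=7
  [29] ###.# => #  t=0,i=8
  [28] ###.. => #  t=2,i=2
  [27] ##.## => .  t=0,i=9
  [26] ##.#. => #  t=6,i=5
  [25] ##..# => .  t=0,i=4
  [24] ##... => .  t=1,i=12
  [23] #.### => .  t=1,i=5
  [22] #.##. => #  t=0,i=2
  [21] #.#.# => #  t=2,i=8
  [20] #.#.. => .  t=4,i=2
  [19] #..## => #  t=0,i=5
  [18] #..#. => .  t=0,i=13
  [17] #...# => .  t=2,i=4
  [16] #.... => .  t=1,i=13
  [15] .#### => #  t=1,i=6
  [14] .###. => #  t=0,i=7
  [13] .##.# => .  t=1,i=3
  [12] .##.. => #  t=0,i=3
  [11] .#.## => .  t=0,i=1
  [10] .#.#. => .  t=2,i=7
  [9] .#..# => #  t=4,i=3
  [8] .#... => .  t=4,i=11
  [7] ..### => #  t=0,i=6
  [6] ..##. => #  t=1,i=2
  [5] ..#.# => .  t=0,i=0
  [4] ..#.. => #  t=4,i=10
  [3] ...## => #  t=1,i=1
  [2] ...#. => .  t=2,i=5
  [1] ....# => #  t=1,i=0
  [0] ..... => #  t=3,i=5
  bits 10110100011010001101001011011011 = 3026768603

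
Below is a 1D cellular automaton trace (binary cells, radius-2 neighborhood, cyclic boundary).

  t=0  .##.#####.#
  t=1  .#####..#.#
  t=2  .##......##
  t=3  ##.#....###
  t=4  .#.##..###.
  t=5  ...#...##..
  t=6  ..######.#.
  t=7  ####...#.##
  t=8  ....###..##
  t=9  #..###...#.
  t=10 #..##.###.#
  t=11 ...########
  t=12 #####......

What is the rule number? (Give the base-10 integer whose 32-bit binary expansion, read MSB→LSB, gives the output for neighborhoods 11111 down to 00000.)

  [31] ##### => .  t=0,i=6
  [30] ####. => .  t=0,i=7
  [29] ###.# => #  t=0,i=8
  [28] ###.. => .  t=1,i=5
  [27] ##.## => #  t=0,i=3
  [26] ##.#. => .  t=0,i=9
  [25] ##..# => .  t=1,i=6
  [24] ##... => #  t=2,i=3
  [23] #.### => #  t=0,i=4
  [22] #.##. => #  t=0,i=1
  [21] #.#.# => #  t=0,i=10
  [20] #.#.. => #  t=3,i=3
  [19] #..## => .  t=4,i=6
  [18] #..#. => .  t=1,i=7
  [17] #...# => #  t=5,i=5
  [16] #.... => .  t=2,i=4
  [15] .#### => #  t=0,i=5
  [14] .###. => #  t=4,i=8
  [13] .##.# => #  t=0,i=2
  [12] .##.. => .  t=2,i=2
  [11] .#.## => .  t=0,i=0
  [10] .#.#. => #  t=1,i=9
  [9] .#..# => .  t=9,i=1
  [8] .#... => #  t=3,i=4
  [7] ..### => #  t=3,i=8
  [6] ..##. => #  t=2,i=9
  [5] ..#.# => .  t=1,i=8
  [4] ..#.. => #  t=5,i=3
  [3] ...## => #  t=2,i=8
  [2] ...#. => #  t=5,i=2
  [1] ....# => .  t=2,i=7
  [0] ..... => .  t=2,i=5
  bits 00101001111100101110010111011100 = 703784412

703784412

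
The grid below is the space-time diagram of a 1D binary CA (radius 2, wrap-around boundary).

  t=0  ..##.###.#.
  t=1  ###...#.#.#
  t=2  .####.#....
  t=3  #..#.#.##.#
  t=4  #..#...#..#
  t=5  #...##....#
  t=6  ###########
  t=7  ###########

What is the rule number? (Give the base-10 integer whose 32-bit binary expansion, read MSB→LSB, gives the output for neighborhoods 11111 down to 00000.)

3577958762

  ##### -> #   bit 31 = 1  t=6,i=0
  ####. -> #   bit 30 = 1  t=1,i=1
  ###.# -> .   bit 29 = 0  t=0,i=7
  ###.. -> #   bit 28 = 1  t=1,i=2
  ##.## -> .   bit 27 = 0  t=0,i=4
  ##.#. -> #   bit 26 = 1  t=0,i=8
  ##..# -> .   bit 25 = 0  t=3,i=1
  ##... -> #   bit 24 = 1  t=1,i=3
  #.### -> .   bit 23 = 0  t=0,i=5
  #.##. -> #   bit 22 = 1  t=3,i=7
  #.#.# -> .   bit 21 = 0  t=1,i=8
  #.#.. -> .   bit 20 = 0  t=0,i=9
  #..## -> .   bit 19 = 0  t=4,i=9
  #..#. -> .   bit 18 = 0  t=3,i=2
  #...# -> #   bit 17 = 1  t=0,i=0
  #.... -> #   bit 16 = 1  t=2,i=8
  .#### -> .   bit 15 = 0  t=1,i=0
  .###. -> #   bit 14 = 1  t=0,i=6
  .##.# -> .   bit 13 = 0  t=0,i=3
  .##.. -> #   bit 12 = 1  t=3,i=0
  .#.## -> .   bit 11 = 0  t=1,i=9
  .#.#. -> .   bit 10 = 0  t=1,i=7
  .#..# -> .   bit 9 = 0  t=4,i=8
  .#... -> #   bit 8 = 1  t=0,i=10
  ..### -> .   bit 7 = 0  t=2,i=1
  ..##. -> #   bit 6 = 1  t=0,i=2
  ..#.# -> #   bit 5 = 1  t=1,i=6
  ..#.. -> .   bit 4 = 0  t=4,i=3
  ...## -> #   bit 3 = 1  t=0,i=1
  ...#. -> .   bit 2 = 0  t=1,i=5
  ....# -> #   bit 1 = 1  t=2,i=10
  ..... -> .   bit 0 = 0  t=2,i=9
  bits 11010101010000110101000101101010 = 3577958762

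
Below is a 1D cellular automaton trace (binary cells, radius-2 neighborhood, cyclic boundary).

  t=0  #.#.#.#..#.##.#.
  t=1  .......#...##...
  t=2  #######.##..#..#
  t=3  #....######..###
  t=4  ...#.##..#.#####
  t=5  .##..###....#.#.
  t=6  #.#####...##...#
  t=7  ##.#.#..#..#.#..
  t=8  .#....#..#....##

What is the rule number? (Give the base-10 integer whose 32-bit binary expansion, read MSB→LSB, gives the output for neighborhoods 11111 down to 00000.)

  [31] ##### => .  t=2,i=1
  [30] ####. => #  t=2,i=5
  [29] ###.# => #  t=2,i=6
  [28] ###.. => .  t=3,i=0
  [27] ##.## => #  t=2,i=7
  [26] ##.#. => .  t=0,i=13
  [25] ##..# => #  t=2,i=10
  [24] ##... => .  t=1,i=13
  [23] #.### => .  t=4,i=11
  [22] #.##. => #  t=0,i=11
  [21] #.#.# => .  t=0,i=0
  [20] #.#.. => .  t=0,i=6
  [19] #..## => #  t=2,i=14
  [18] #..#. => .  t=0,i=8
  [17] #...# => #  t=1,i=9
  [16] #.... => .  t=1,i=14
  [15] .#### => #  t=2,i=0
  [14] .###. => #  t=5,i=6
  [13] .##.# => #  t=0,i=12
  [12] .##.. => #  t=1,i=12
  [11] .#.## => .  t=0,i=10
  [10] .#.#. => .  t=0,i=1
  [9] .#..# => #  t=0,i=7
  [8] .#... => #  t=1,i=8
  [7] ..### => #  t=2,i=15
  [6] ..##. => .  t=1,i=11
  [5] ..#.# => .  t=0,i=9
  [4] ..#.. => .  t=1,i=7
  [3] ...## => .  t=1,i=10
  [2] ...#. => #  t=1,i=6
  [1] ....# => #  t=1,i=5
  [0] ..... => #  t=1,i=0
  bits 01101010010010101111001110000111 = 1783296903

1783296903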